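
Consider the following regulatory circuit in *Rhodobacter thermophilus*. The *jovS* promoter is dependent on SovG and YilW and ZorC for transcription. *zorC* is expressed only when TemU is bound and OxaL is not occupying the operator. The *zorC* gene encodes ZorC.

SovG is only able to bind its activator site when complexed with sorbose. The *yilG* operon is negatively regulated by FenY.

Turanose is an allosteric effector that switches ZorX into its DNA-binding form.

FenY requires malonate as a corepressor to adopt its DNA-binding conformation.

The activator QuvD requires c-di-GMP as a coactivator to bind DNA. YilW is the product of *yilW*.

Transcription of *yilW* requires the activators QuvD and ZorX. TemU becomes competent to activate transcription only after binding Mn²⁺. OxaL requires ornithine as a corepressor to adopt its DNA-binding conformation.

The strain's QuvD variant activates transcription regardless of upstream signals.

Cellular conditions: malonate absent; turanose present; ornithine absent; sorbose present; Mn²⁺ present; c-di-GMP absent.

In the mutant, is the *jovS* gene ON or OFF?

ON

Sorbose is present, so SovG is active.
QuvD is constitutively active in this strain.
Turanose is present, so ZorX is active.
No repressor is bound and QuvD and ZorX are active, so *yilW* is transcribed.
So YilW is produced and active.
Ornithine is absent, so OxaL is inactive.
Mn²⁺ is present, so TemU is active.
No repressor is bound and TemU is active, so *zorC* is transcribed.
So ZorC is produced and active.
No repressor is bound and SovG and YilW and ZorC are active, so *jovS* is transcribed.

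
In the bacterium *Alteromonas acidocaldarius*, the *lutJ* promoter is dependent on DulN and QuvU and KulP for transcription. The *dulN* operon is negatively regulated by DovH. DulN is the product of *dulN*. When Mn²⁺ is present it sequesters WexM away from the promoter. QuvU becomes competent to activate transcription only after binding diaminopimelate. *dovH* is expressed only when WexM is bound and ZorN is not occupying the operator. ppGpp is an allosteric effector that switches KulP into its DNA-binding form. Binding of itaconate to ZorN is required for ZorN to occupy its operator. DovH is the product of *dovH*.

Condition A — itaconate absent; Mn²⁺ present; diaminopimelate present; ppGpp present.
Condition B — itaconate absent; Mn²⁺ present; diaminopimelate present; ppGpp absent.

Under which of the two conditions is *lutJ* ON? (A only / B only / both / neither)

Condition A:
Itaconate is absent, so ZorN is inactive.
Mn²⁺ is present, so WexM is inactive.
Required activator WexM is absent, so *dovH* is not transcribed.
So DovH is not produced.
With no repressor bound, *dulN* is transcribed.
So DulN is produced and active.
Diaminopimelate is present, so QuvU is active.
ppGpp is present, so KulP is active.
No repressor is bound and DulN and QuvU and KulP are active, so *lutJ* is transcribed.
→ *lutJ* is ON in A.
Condition B:
Itaconate is absent, so ZorN is inactive.
Mn²⁺ is present, so WexM is inactive.
Required activator WexM is absent, so *dovH* is not transcribed.
So DovH is not produced.
With no repressor bound, *dulN* is transcribed.
So DulN is produced and active.
Diaminopimelate is present, so QuvU is active.
ppGpp is absent, so KulP is inactive.
Required activator KulP is absent, so *lutJ* is not transcribed.
→ *lutJ* is OFF in B.

A only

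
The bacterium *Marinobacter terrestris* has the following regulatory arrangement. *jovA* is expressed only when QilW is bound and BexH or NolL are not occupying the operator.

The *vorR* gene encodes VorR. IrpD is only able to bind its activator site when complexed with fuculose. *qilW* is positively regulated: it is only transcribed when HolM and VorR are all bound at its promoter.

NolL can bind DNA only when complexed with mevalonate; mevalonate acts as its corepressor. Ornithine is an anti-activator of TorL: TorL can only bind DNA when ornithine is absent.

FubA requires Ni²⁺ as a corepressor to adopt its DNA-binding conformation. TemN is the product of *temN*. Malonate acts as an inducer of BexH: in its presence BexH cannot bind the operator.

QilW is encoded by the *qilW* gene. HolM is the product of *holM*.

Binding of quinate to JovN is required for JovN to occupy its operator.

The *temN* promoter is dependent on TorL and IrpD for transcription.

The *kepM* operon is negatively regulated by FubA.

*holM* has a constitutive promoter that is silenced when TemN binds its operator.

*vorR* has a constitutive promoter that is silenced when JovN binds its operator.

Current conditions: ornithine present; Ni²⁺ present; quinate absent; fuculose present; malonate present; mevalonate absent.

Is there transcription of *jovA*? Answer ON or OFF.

Malonate is present, so BexH is inactive.
Mevalonate is absent, so NolL is inactive.
Ornithine is present, so TorL is inactive.
Fuculose is present, so IrpD is active.
Required activator TorL is absent, so *temN* is not transcribed.
So TemN is not produced.
With no repressor bound, *holM* is transcribed.
So HolM is produced and active.
Quinate is absent, so JovN is inactive.
With no repressor bound, *vorR* is transcribed.
So VorR is produced and active.
No repressor is bound and HolM and VorR are active, so *qilW* is transcribed.
So QilW is produced and active.
No repressor is bound and QilW is active, so *jovA* is transcribed.

ON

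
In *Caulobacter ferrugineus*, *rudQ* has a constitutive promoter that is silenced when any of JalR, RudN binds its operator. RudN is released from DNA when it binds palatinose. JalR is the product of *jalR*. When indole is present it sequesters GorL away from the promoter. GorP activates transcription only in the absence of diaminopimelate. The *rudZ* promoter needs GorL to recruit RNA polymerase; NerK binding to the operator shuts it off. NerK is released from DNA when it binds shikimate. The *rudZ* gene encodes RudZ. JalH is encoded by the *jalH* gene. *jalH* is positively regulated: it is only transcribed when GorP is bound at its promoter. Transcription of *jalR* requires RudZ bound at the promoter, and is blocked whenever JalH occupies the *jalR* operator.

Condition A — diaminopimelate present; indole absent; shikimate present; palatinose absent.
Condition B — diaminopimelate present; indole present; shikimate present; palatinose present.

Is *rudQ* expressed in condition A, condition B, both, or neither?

Condition A:
Diaminopimelate is present, so GorP is inactive.
Required activator GorP is absent, so *jalH* is not transcribed.
So JalH is not produced.
Indole is absent, so GorL is active.
Shikimate is present, so NerK is inactive.
No repressor is bound and GorL is active, so *rudZ* is transcribed.
So RudZ is produced and active.
No repressor is bound and RudZ is active, so *jalR* is transcribed.
So JalR is produced and active.
Palatinose is absent, so RudN is active.
With repressor JalR bound, *rudQ* is not transcribed.
→ *rudQ* is OFF in A.
Condition B:
Diaminopimelate is present, so GorP is inactive.
Required activator GorP is absent, so *jalH* is not transcribed.
So JalH is not produced.
Indole is present, so GorL is inactive.
Shikimate is present, so NerK is inactive.
Required activator GorL is absent, so *rudZ* is not transcribed.
So RudZ is not produced.
Required activator RudZ is absent, so *jalR* is not transcribed.
So JalR is not produced.
Palatinose is present, so RudN is inactive.
With no repressor bound, *rudQ* is transcribed.
→ *rudQ* is ON in B.

B only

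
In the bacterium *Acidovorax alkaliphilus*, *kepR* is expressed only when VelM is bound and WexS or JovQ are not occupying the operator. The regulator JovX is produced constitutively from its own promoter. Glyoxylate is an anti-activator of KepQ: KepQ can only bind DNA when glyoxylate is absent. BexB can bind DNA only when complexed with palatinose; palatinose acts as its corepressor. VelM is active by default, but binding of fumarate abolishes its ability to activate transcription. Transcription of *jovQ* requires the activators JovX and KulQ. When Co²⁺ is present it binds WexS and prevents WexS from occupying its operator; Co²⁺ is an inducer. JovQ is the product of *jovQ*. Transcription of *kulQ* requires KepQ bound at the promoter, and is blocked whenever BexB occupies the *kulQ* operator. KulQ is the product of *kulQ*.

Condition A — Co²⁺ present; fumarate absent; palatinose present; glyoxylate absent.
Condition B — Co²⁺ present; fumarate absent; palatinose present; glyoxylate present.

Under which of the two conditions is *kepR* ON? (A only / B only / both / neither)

Condition A:
Co²⁺ is present, so WexS is inactive.
Fumarate is absent, so VelM is active.
JovX is produced constitutively and is active.
Palatinose is present, so BexB is active.
Glyoxylate is absent, so KepQ is active.
With repressor BexB bound, *kulQ* is not transcribed.
So KulQ is not produced.
Required activator KulQ is absent, so *jovQ* is not transcribed.
So JovQ is not produced.
No repressor is bound and VelM is active, so *kepR* is transcribed.
→ *kepR* is ON in A.
Condition B:
Co²⁺ is present, so WexS is inactive.
Fumarate is absent, so VelM is active.
JovX is produced constitutively and is active.
Palatinose is present, so BexB is active.
Glyoxylate is present, so KepQ is inactive.
With repressor BexB bound, *kulQ* is not transcribed.
So KulQ is not produced.
Required activator KulQ is absent, so *jovQ* is not transcribed.
So JovQ is not produced.
No repressor is bound and VelM is active, so *kepR* is transcribed.
→ *kepR* is ON in B.

both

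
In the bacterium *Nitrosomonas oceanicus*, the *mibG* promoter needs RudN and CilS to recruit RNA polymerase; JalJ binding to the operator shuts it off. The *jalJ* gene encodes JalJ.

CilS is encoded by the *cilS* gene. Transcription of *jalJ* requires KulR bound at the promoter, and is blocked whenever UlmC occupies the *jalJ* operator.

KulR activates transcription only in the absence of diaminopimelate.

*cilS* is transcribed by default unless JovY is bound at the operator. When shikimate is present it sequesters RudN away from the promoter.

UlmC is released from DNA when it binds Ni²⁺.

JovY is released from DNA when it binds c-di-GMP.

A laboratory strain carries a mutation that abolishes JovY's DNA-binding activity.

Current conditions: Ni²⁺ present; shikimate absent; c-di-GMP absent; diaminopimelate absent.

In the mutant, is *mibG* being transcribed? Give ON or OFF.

Shikimate is absent, so RudN is active.
JovY is non-functional in this strain, so it has no effect.
With no repressor bound, *cilS* is transcribed.
So CilS is produced and active.
Ni²⁺ is present, so UlmC is inactive.
Diaminopimelate is absent, so KulR is active.
No repressor is bound and KulR is active, so *jalJ* is transcribed.
So JalJ is produced and active.
With repressor JalJ bound, *mibG* is not transcribed.

OFF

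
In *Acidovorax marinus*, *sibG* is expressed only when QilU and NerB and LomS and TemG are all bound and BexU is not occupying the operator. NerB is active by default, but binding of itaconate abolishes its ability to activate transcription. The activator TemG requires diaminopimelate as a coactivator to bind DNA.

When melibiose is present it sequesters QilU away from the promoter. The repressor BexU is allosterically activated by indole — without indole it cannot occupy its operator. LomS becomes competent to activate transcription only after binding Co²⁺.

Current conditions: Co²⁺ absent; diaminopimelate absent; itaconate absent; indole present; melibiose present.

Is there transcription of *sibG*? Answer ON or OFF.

OFF

Melibiose is present, so QilU is inactive.
Itaconate is absent, so NerB is active.
Co²⁺ is absent, so LomS is inactive.
Diaminopimelate is absent, so TemG is inactive.
Indole is present, so BexU is active.
With repressor BexU bound, *sibG* is not transcribed.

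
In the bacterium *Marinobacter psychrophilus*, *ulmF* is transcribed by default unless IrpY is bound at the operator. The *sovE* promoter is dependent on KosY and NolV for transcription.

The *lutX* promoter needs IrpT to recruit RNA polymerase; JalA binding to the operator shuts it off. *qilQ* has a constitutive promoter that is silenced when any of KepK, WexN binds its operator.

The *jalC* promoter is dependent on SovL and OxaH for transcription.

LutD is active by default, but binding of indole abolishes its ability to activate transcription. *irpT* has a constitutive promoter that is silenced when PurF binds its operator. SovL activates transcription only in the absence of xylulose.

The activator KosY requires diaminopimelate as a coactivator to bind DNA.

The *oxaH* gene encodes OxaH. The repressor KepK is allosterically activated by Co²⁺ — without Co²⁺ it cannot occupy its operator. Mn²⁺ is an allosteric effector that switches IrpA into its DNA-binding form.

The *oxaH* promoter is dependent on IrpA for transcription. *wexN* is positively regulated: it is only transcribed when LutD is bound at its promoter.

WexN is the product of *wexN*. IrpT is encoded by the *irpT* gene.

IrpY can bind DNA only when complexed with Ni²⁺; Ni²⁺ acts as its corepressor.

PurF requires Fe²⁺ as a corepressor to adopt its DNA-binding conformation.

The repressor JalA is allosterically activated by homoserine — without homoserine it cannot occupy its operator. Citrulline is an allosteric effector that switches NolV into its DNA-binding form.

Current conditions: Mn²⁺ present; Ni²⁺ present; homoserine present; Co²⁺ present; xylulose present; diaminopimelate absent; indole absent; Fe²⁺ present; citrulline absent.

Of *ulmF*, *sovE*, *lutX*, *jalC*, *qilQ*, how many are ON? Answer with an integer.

0

Ni²⁺ is present, so IrpY is active.
With repressor IrpY bound, *ulmF* is not transcribed.
→ *ulmF* is OFF.
Diaminopimelate is absent, so KosY is inactive.
Citrulline is absent, so NolV is inactive.
Required activator KosY is absent, so *sovE* is not transcribed.
→ *sovE* is OFF.
Homoserine is present, so JalA is active.
Fe²⁺ is present, so PurF is active.
With repressor PurF bound, *irpT* is not transcribed.
So IrpT is not produced.
With repressor JalA bound, *lutX* is not transcribed.
→ *lutX* is OFF.
Xylulose is present, so SovL is inactive.
Mn²⁺ is present, so IrpA is active.
No repressor is bound and IrpA is active, so *oxaH* is transcribed.
So OxaH is produced and active.
Required activator SovL is absent, so *jalC* is not transcribed.
→ *jalC* is OFF.
Co²⁺ is present, so KepK is active.
Indole is absent, so LutD is active.
No repressor is bound and LutD is active, so *wexN* is transcribed.
So WexN is produced and active.
With repressor KepK bound, *qilQ* is not transcribed.
→ *qilQ* is OFF.
0 of the 5 genes are transcribed.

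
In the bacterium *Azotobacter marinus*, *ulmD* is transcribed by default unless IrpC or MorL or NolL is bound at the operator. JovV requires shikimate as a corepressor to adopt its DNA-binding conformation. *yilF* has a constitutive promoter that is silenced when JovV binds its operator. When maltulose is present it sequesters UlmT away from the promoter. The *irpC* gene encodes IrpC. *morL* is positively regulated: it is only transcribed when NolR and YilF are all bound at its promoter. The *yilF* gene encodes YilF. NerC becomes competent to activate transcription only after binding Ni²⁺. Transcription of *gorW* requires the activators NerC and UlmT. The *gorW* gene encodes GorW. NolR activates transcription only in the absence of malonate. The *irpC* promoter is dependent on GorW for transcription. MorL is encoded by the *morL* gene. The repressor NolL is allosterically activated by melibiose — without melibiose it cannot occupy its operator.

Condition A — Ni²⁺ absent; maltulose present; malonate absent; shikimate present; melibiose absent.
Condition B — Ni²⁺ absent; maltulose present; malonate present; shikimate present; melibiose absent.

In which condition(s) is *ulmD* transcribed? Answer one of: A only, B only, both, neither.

Condition A:
Ni²⁺ is absent, so NerC is inactive.
Maltulose is present, so UlmT is inactive.
Required activator NerC is absent, so *gorW* is not transcribed.
So GorW is not produced.
Required activator GorW is absent, so *irpC* is not transcribed.
So IrpC is not produced.
Malonate is absent, so NolR is active.
Shikimate is present, so JovV is active.
With repressor JovV bound, *yilF* is not transcribed.
So YilF is not produced.
Required activator YilF is absent, so *morL* is not transcribed.
So MorL is not produced.
Melibiose is absent, so NolL is inactive.
With no repressor bound, *ulmD* is transcribed.
→ *ulmD* is ON in A.
Condition B:
Ni²⁺ is absent, so NerC is inactive.
Maltulose is present, so UlmT is inactive.
Required activator NerC is absent, so *gorW* is not transcribed.
So GorW is not produced.
Required activator GorW is absent, so *irpC* is not transcribed.
So IrpC is not produced.
Malonate is present, so NolR is inactive.
Shikimate is present, so JovV is active.
With repressor JovV bound, *yilF* is not transcribed.
So YilF is not produced.
Required activator NolR is absent, so *morL* is not transcribed.
So MorL is not produced.
Melibiose is absent, so NolL is inactive.
With no repressor bound, *ulmD* is transcribed.
→ *ulmD* is ON in B.

both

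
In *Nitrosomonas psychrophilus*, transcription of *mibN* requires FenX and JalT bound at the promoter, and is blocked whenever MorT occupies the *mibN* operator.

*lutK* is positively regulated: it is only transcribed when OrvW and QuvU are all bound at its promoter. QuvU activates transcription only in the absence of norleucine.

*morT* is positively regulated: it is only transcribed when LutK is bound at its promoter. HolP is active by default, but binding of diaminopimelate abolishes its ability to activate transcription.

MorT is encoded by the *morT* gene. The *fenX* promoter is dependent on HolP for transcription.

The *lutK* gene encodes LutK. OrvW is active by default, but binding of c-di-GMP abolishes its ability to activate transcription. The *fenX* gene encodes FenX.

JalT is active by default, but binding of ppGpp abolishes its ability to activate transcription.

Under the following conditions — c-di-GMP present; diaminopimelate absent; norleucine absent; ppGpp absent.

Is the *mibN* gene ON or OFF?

Diaminopimelate is absent, so HolP is active.
No repressor is bound and HolP is active, so *fenX* is transcribed.
So FenX is produced and active.
c-di-GMP is present, so OrvW is inactive.
Norleucine is absent, so QuvU is active.
Required activator OrvW is absent, so *lutK* is not transcribed.
So LutK is not produced.
Required activator LutK is absent, so *morT* is not transcribed.
So MorT is not produced.
ppGpp is absent, so JalT is active.
No repressor is bound and FenX and JalT are active, so *mibN* is transcribed.

ON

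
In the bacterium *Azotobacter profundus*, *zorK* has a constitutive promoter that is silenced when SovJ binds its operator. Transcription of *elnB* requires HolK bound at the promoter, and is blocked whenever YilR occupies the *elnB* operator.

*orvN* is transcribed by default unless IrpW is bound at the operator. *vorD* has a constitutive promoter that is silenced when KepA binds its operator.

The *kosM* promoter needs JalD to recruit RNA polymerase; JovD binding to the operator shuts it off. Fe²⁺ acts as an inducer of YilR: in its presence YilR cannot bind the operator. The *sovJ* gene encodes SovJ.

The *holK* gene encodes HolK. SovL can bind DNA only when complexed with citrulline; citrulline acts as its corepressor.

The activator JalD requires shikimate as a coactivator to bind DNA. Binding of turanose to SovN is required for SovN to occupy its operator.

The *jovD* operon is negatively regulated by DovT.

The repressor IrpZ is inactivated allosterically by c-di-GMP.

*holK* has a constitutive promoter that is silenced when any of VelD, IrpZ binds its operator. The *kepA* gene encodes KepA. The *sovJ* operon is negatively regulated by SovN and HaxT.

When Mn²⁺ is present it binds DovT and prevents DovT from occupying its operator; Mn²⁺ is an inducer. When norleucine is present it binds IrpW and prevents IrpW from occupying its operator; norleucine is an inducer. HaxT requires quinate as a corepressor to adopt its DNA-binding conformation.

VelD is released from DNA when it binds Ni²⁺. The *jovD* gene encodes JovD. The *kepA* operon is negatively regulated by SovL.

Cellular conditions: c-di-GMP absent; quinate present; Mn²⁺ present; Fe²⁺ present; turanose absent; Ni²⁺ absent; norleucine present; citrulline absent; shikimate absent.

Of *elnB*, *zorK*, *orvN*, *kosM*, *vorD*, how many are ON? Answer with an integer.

2

Fe²⁺ is present, so YilR is inactive.
Ni²⁺ is absent, so VelD is active.
c-di-GMP is absent, so IrpZ is active.
With repressor VelD bound, *holK* is not transcribed.
So HolK is not produced.
Required activator HolK is absent, so *elnB* is not transcribed.
→ *elnB* is OFF.
Turanose is absent, so SovN is inactive.
Quinate is present, so HaxT is active.
With repressor HaxT bound, *sovJ* is not transcribed.
So SovJ is not produced.
With no repressor bound, *zorK* is transcribed.
→ *zorK* is ON.
Norleucine is present, so IrpW is inactive.
With no repressor bound, *orvN* is transcribed.
→ *orvN* is ON.
Shikimate is absent, so JalD is inactive.
Mn²⁺ is present, so DovT is inactive.
With no repressor bound, *jovD* is transcribed.
So JovD is produced and active.
With repressor JovD bound, *kosM* is not transcribed.
→ *kosM* is OFF.
Citrulline is absent, so SovL is inactive.
With no repressor bound, *kepA* is transcribed.
So KepA is produced and active.
With repressor KepA bound, *vorD* is not transcribed.
→ *vorD* is OFF.
2 of the 5 genes are transcribed.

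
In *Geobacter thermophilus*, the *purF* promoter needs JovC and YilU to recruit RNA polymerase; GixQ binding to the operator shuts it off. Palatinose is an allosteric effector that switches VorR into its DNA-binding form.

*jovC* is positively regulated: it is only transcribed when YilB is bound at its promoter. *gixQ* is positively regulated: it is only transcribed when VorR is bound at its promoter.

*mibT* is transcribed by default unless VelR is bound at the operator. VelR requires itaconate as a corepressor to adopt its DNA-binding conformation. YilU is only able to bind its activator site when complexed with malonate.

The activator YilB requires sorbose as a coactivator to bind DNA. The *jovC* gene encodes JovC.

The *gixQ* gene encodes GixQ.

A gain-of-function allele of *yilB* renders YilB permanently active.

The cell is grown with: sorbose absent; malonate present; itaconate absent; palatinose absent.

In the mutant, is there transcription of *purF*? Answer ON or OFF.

ON

Palatinose is absent, so VorR is inactive.
Required activator VorR is absent, so *gixQ* is not transcribed.
So GixQ is not produced.
YilB is constitutively active in this strain.
No repressor is bound and YilB is active, so *jovC* is transcribed.
So JovC is produced and active.
Malonate is present, so YilU is active.
No repressor is bound and JovC and YilU are active, so *purF* is transcribed.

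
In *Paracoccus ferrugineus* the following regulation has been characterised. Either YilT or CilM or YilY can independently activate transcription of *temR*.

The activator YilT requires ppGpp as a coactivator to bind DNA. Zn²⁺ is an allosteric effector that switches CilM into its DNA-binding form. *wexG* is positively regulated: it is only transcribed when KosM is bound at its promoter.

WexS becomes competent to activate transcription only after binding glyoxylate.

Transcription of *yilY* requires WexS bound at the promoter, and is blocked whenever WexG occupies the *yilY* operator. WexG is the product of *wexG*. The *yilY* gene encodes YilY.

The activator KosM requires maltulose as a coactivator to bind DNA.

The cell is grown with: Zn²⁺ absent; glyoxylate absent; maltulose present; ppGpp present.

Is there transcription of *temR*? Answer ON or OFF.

ON

ppGpp is present, so YilT is active.
Zn²⁺ is absent, so CilM is inactive.
Glyoxylate is absent, so WexS is inactive.
Maltulose is present, so KosM is active.
No repressor is bound and KosM is active, so *wexG* is transcribed.
So WexG is produced and active.
With repressor WexG bound, *yilY* is not transcribed.
So YilY is not produced.
Activator YilT is present, so *temR* is transcribed.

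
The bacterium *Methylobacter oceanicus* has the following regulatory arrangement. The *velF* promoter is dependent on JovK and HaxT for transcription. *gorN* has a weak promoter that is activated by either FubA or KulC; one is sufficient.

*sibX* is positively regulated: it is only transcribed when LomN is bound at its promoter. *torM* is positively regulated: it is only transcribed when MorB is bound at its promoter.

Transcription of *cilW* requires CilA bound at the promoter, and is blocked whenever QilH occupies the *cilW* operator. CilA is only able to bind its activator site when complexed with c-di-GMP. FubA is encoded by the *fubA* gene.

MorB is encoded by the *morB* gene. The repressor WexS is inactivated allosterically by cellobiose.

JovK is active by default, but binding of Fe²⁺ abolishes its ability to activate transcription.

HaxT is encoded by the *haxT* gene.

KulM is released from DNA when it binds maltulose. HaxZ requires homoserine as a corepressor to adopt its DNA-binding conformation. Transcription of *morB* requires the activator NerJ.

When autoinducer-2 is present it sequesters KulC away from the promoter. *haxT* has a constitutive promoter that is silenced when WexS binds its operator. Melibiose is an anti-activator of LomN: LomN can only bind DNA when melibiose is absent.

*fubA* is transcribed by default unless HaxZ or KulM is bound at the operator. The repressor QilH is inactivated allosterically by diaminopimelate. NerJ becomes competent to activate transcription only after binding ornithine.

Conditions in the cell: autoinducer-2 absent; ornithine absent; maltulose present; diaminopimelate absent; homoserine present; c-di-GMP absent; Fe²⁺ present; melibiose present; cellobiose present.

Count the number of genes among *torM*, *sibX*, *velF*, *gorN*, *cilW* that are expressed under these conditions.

1

Ornithine is absent, so NerJ is inactive.
Required activator NerJ is absent, so *morB* is not transcribed.
So MorB is not produced.
Required activator MorB is absent, so *torM* is not transcribed.
→ *torM* is OFF.
Melibiose is present, so LomN is inactive.
Required activator LomN is absent, so *sibX* is not transcribed.
→ *sibX* is OFF.
Fe²⁺ is present, so JovK is inactive.
Cellobiose is present, so WexS is inactive.
With no repressor bound, *haxT* is transcribed.
So HaxT is produced and active.
Required activator JovK is absent, so *velF* is not transcribed.
→ *velF* is OFF.
Homoserine is present, so HaxZ is active.
Maltulose is present, so KulM is inactive.
With repressor HaxZ bound, *fubA* is not transcribed.
So FubA is not produced.
Autoinducer-2 is absent, so KulC is active.
Activator KulC is present, so *gorN* is transcribed.
→ *gorN* is ON.
c-di-GMP is absent, so CilA is inactive.
Diaminopimelate is absent, so QilH is active.
With repressor QilH bound, *cilW* is not transcribed.
→ *cilW* is OFF.
1 of the 5 genes is transcribed.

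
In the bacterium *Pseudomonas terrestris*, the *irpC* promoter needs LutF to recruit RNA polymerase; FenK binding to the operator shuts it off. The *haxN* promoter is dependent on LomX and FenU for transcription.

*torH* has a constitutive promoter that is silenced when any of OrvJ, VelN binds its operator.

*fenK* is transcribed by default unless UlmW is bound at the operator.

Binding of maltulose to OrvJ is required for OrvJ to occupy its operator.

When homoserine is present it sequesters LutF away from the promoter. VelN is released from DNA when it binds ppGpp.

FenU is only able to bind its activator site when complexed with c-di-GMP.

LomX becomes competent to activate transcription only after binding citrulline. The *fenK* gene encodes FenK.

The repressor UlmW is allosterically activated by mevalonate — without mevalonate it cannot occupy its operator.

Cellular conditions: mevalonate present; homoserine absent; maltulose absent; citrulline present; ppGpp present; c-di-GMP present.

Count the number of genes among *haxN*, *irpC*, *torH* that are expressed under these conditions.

3

Citrulline is present, so LomX is active.
c-di-GMP is present, so FenU is active.
No repressor is bound and LomX and FenU are active, so *haxN* is transcribed.
→ *haxN* is ON.
Mevalonate is present, so UlmW is active.
With repressor UlmW bound, *fenK* is not transcribed.
So FenK is not produced.
Homoserine is absent, so LutF is active.
No repressor is bound and LutF is active, so *irpC* is transcribed.
→ *irpC* is ON.
Maltulose is absent, so OrvJ is inactive.
ppGpp is present, so VelN is inactive.
With no repressor bound, *torH* is transcribed.
→ *torH* is ON.
3 of the 3 genes are transcribed.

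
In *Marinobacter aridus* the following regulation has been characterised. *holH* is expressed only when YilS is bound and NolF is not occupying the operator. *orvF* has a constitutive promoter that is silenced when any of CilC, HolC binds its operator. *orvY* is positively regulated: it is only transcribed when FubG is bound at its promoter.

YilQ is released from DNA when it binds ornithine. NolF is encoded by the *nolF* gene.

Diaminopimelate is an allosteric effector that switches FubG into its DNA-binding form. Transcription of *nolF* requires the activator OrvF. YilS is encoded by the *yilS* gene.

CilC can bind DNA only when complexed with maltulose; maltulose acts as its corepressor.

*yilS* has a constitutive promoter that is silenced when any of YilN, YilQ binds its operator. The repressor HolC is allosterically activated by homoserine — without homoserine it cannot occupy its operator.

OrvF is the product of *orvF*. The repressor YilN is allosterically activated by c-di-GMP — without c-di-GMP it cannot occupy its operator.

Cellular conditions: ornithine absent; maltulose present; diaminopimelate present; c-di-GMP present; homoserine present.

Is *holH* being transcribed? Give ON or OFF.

OFF

c-di-GMP is present, so YilN is active.
Ornithine is absent, so YilQ is active.
With repressor YilN bound, *yilS* is not transcribed.
So YilS is not produced.
Maltulose is present, so CilC is active.
Homoserine is present, so HolC is active.
With repressor CilC bound, *orvF* is not transcribed.
So OrvF is not produced.
Required activator OrvF is absent, so *nolF* is not transcribed.
So NolF is not produced.
Required activator YilS is absent, so *holH* is not transcribed.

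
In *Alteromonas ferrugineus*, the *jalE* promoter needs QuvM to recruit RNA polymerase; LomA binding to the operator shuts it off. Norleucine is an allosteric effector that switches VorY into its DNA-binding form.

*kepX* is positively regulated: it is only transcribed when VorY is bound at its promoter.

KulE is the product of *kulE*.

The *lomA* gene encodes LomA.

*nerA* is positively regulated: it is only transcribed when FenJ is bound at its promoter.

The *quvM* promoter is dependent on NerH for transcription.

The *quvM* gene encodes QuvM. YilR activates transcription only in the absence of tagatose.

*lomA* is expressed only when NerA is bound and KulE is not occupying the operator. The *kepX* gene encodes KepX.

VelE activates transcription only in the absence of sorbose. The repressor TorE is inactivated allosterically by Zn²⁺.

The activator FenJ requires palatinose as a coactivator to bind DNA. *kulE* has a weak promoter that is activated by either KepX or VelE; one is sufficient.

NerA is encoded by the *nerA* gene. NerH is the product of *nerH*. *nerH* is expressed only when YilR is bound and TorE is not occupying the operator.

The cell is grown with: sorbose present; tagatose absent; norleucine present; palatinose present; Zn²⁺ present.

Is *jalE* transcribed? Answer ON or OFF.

Zn²⁺ is present, so TorE is inactive.
Tagatose is absent, so YilR is active.
No repressor is bound and YilR is active, so *nerH* is transcribed.
So NerH is produced and active.
No repressor is bound and NerH is active, so *quvM* is transcribed.
So QuvM is produced and active.
Norleucine is present, so VorY is active.
No repressor is bound and VorY is active, so *kepX* is transcribed.
So KepX is produced and active.
Sorbose is present, so VelE is inactive.
Activator KepX is present, so *kulE* is transcribed.
So KulE is produced and active.
Palatinose is present, so FenJ is active.
No repressor is bound and FenJ is active, so *nerA* is transcribed.
So NerA is produced and active.
With repressor KulE bound, *lomA* is not transcribed.
So LomA is not produced.
No repressor is bound and QuvM is active, so *jalE* is transcribed.

ON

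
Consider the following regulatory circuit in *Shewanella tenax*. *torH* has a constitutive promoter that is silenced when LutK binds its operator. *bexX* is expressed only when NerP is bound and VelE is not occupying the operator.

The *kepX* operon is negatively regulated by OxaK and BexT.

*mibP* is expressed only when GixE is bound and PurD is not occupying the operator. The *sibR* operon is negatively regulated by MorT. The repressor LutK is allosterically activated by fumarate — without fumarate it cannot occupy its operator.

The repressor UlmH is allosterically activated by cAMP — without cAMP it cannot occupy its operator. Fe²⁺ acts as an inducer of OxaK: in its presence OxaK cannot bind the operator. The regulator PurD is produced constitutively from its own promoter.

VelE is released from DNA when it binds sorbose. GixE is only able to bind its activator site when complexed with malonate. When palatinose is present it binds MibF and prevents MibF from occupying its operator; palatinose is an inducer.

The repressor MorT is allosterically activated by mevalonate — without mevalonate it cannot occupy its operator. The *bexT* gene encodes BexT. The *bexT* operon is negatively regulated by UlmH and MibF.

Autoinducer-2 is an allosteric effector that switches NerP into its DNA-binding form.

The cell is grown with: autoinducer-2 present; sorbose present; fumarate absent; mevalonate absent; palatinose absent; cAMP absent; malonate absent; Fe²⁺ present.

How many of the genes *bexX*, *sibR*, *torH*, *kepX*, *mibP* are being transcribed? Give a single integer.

4

Autoinducer-2 is present, so NerP is active.
Sorbose is present, so VelE is inactive.
No repressor is bound and NerP is active, so *bexX* is transcribed.
→ *bexX* is ON.
Mevalonate is absent, so MorT is inactive.
With no repressor bound, *sibR* is transcribed.
→ *sibR* is ON.
Fumarate is absent, so LutK is inactive.
With no repressor bound, *torH* is transcribed.
→ *torH* is ON.
Fe²⁺ is present, so OxaK is inactive.
cAMP is absent, so UlmH is inactive.
Palatinose is absent, so MibF is active.
With repressor MibF bound, *bexT* is not transcribed.
So BexT is not produced.
With no repressor bound, *kepX* is transcribed.
→ *kepX* is ON.
PurD is produced constitutively and is active.
Malonate is absent, so GixE is inactive.
With repressor PurD bound, *mibP* is not transcribed.
→ *mibP* is OFF.
4 of the 5 genes are transcribed.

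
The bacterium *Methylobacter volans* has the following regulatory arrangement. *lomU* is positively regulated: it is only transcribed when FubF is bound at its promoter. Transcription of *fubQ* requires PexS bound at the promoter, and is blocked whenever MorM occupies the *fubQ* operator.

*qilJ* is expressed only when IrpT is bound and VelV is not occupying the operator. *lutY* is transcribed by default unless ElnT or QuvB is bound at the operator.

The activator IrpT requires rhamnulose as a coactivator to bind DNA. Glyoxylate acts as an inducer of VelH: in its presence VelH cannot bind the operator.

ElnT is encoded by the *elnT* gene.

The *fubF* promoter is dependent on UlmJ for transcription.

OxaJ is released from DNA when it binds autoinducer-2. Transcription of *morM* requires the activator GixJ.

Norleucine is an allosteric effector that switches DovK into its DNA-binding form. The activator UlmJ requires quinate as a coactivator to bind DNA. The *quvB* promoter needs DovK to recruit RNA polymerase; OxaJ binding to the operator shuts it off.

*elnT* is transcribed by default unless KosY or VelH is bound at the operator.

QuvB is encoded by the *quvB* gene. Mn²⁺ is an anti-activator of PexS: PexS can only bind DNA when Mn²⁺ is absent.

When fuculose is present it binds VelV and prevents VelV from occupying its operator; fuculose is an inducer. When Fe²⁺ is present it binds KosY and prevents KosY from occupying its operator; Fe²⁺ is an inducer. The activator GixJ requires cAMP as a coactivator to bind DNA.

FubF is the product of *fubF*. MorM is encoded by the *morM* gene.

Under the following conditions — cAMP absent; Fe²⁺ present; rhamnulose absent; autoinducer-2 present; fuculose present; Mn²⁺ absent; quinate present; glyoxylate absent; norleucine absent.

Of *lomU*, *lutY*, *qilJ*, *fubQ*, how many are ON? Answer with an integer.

3

Quinate is present, so UlmJ is active.
No repressor is bound and UlmJ is active, so *fubF* is transcribed.
So FubF is produced and active.
No repressor is bound and FubF is active, so *lomU* is transcribed.
→ *lomU* is ON.
Fe²⁺ is present, so KosY is inactive.
Glyoxylate is absent, so VelH is active.
With repressor VelH bound, *elnT* is not transcribed.
So ElnT is not produced.
Norleucine is absent, so DovK is inactive.
Autoinducer-2 is present, so OxaJ is inactive.
Required activator DovK is absent, so *quvB* is not transcribed.
So QuvB is not produced.
With no repressor bound, *lutY* is transcribed.
→ *lutY* is ON.
Fuculose is present, so VelV is inactive.
Rhamnulose is absent, so IrpT is inactive.
Required activator IrpT is absent, so *qilJ* is not transcribed.
→ *qilJ* is OFF.
Mn²⁺ is absent, so PexS is active.
cAMP is absent, so GixJ is inactive.
Required activator GixJ is absent, so *morM* is not transcribed.
So MorM is not produced.
No repressor is bound and PexS is active, so *fubQ* is transcribed.
→ *fubQ* is ON.
3 of the 4 genes are transcribed.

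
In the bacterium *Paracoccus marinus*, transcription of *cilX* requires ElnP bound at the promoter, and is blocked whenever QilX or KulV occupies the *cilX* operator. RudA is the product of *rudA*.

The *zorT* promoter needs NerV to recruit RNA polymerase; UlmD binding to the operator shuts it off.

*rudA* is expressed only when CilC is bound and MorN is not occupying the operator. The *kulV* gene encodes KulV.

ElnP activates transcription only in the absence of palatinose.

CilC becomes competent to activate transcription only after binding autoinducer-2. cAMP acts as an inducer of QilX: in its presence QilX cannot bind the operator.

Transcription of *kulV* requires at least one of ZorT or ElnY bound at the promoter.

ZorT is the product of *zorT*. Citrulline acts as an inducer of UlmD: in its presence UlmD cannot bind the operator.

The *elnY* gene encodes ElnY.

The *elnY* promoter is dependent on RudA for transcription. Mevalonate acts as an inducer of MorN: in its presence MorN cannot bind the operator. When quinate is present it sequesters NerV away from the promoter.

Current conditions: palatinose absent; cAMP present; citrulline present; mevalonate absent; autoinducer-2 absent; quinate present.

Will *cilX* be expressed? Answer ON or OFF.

cAMP is present, so QilX is inactive.
Citrulline is present, so UlmD is inactive.
Quinate is present, so NerV is inactive.
Required activator NerV is absent, so *zorT* is not transcribed.
So ZorT is not produced.
Autoinducer-2 is absent, so CilC is inactive.
Mevalonate is absent, so MorN is active.
With repressor MorN bound, *rudA* is not transcribed.
So RudA is not produced.
Required activator RudA is absent, so *elnY* is not transcribed.
So ElnY is not produced.
No activator is available at the *kulV* promoter, so *kulV* is not transcribed.
So KulV is not produced.
Palatinose is absent, so ElnP is active.
No repressor is bound and ElnP is active, so *cilX* is transcribed.

ON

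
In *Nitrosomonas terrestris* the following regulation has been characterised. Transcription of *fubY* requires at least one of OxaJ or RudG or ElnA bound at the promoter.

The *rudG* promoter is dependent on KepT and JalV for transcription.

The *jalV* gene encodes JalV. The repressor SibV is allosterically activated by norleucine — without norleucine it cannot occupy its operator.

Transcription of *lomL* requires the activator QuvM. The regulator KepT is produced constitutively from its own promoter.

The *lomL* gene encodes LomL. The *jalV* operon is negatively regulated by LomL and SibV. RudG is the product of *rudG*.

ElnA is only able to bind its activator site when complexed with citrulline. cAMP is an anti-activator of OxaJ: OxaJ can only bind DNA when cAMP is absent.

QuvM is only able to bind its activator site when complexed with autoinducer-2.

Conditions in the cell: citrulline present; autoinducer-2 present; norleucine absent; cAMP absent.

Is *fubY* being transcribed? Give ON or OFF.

cAMP is absent, so OxaJ is active.
KepT is produced constitutively and is active.
Autoinducer-2 is present, so QuvM is active.
No repressor is bound and QuvM is active, so *lomL* is transcribed.
So LomL is produced and active.
Norleucine is absent, so SibV is inactive.
With repressor LomL bound, *jalV* is not transcribed.
So JalV is not produced.
Required activator JalV is absent, so *rudG* is not transcribed.
So RudG is not produced.
Citrulline is present, so ElnA is active.
Activator OxaJ is present, so *fubY* is transcribed.

ON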